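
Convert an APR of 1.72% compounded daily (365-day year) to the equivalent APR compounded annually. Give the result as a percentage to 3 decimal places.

EAR = (1 + 0.0172/365)^365 − 1 = 0.017348.
Compounded annually, the equivalent nominal rate is the EAR itself: 1.735%.

1.735%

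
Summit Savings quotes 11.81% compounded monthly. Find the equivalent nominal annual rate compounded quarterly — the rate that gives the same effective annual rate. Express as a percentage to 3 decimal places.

11.927%

EAR = (1 + 0.1181/12)^12 − 1 = 0.124707.
Solve (1 + r/4)^4 = 1.124707: r/4 = 1.124707^(1/4) − 1 = 0.029817, so r = 0.119266 = 11.927%.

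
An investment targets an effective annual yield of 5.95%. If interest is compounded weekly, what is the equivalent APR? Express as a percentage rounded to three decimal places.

(1 + r/52)^52 − 1 = 0.0595, so 1 + r/52 = 1.0595^(1/52).
r/52 = 0.001112, so r = 0.057829 = 5.783%.

5.783%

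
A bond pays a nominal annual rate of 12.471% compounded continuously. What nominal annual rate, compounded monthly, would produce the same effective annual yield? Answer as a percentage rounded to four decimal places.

EAR under continuous compounding: e^0.12471 − 1 = 0.132820.
Solve (1 + r/12)^12 = 1.132820: r/12 = 1.132820^(1/12) − 1 = 0.010447, so r = 0.125360 = 12.5360%.

12.5360%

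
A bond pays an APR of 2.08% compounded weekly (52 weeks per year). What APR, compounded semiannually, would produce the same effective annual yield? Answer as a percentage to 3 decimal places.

2.090%

EAR = (1 + 0.0208/52)^52 − 1 = 0.021014.
Solve (1 + r/2)^2 = 1.021014: r/2 = 1.021014^(1/2) − 1 = 0.010452, so r = 0.020904 = 2.090%.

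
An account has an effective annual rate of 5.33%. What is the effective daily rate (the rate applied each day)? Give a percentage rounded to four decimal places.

The per-day rate i satisfies (1 + i)^365 = 1 + 0.0533.
i = 1.0533^(1/365) − 1 = 0.0001423 = 0.0142%.

0.0142%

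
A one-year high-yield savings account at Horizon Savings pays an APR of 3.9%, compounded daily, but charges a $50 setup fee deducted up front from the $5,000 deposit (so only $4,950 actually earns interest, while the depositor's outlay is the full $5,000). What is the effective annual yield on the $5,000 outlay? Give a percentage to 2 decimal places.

2.94%

Value after one year: 4,950 × (1 + 0.039/365)^365 = 4,950 × 1.039768 = $5,146.85.
Effective yield on the $5,000 outlay: 5,146.85 / 5,000 − 1 = 0.029371 = 2.94%.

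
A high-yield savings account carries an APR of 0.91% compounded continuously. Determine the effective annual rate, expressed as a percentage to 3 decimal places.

With continuous compounding, EAR = e^0.0091 − 1.
e^0.0091 = 1.009142, so EAR = 0.009142 = 0.914%.

0.914%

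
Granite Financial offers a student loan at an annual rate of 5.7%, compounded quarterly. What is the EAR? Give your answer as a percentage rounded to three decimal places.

EAR = (1 + 0.057/4)^4 − 1.
= 1.058230 − 1 = 5.823%.

5.823%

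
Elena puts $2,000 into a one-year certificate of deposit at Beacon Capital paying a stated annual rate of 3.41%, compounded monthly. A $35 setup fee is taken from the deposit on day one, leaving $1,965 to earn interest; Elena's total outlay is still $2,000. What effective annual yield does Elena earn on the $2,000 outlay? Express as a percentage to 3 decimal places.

1.653%

Value after one year: 1,965 × (1 + 0.0341/12)^12 = 1,965 × 1.034638 = $2,033.06.
Effective yield on the $2,000 outlay: 2,033.06 / 2,000 − 1 = 0.016532 = 1.653%.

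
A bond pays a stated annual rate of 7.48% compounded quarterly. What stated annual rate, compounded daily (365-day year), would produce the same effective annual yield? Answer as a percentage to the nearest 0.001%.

7.412%

EAR = (1 + 0.0748/4)^4 − 1 = 0.076924.
Solve (1 + r/365)^365 = 1.076924: r/365 = 1.076924^(1/365) − 1 = 0.000203, so r = 0.074117 = 7.412%.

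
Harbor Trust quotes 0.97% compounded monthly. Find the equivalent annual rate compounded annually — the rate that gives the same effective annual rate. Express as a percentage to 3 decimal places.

0.974%

EAR = (1 + 0.0097/12)^12 − 1 = 0.009743.
Compounded annually, the equivalent nominal rate is the EAR itself: 0.974%.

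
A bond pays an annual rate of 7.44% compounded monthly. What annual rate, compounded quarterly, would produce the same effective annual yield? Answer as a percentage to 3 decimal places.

7.486%

EAR = (1 + 0.0744/12)^12 − 1 = 0.076990.
Solve (1 + r/4)^4 = 1.076990: r/4 = 1.076990^(1/4) − 1 = 0.018716, so r = 0.074862 = 7.486%.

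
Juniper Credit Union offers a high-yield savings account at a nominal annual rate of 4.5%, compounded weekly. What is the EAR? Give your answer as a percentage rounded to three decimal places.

4.601%

EAR = (1 + 0.045/52)^52 − 1.
= 1.046008 − 1 = 4.601%.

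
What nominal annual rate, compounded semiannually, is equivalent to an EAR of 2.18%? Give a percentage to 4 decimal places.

2.1682%

(1 + r/2)^2 − 1 = 0.0218, so 1 + r/2 = 1.0218^(1/2).
r/2 = 0.010841, so r = 0.021682 = 2.1682%.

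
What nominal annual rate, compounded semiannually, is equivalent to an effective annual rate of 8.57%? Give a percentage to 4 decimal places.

(1 + r/2)^2 − 1 = 0.0857, so 1 + r/2 = 1.0857^(1/2).
r/2 = 0.041969, so r = 0.083939 = 8.3939%.

8.3939%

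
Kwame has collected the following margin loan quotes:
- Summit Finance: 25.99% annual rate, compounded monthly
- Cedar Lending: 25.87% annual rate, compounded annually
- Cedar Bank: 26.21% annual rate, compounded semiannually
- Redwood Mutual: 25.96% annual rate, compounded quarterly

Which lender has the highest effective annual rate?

Summit Finance

Summit Finance: (1 + 0.2599/12)^12 − 1 = 29.321%
Cedar Lending: compounded annually, EAR = 25.870%
Cedar Bank: (1 + 0.2621/2)^2 − 1 = 27.927%
Redwood Mutual: (1 + 0.2596/4)^4 − 1 = 28.598%
The highest effective annual rate is Summit Finance at 29.321%.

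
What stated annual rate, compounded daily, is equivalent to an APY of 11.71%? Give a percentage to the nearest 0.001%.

(1 + r/365)^365 − 1 = 0.1171, so 1 + r/365 = 1.1171^(1/365).
r/365 = 0.000303, so r = 0.110753 = 11.075%.

11.075%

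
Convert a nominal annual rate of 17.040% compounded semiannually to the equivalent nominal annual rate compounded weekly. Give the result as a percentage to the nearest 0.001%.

16.379%

EAR = (1 + 0.17040/2)^2 − 1 = 0.177659.
Solve (1 + r/52)^52 = 1.177659: r/52 = 1.177659^(1/52) − 1 = 0.003150, so r = 0.163786 = 16.379%.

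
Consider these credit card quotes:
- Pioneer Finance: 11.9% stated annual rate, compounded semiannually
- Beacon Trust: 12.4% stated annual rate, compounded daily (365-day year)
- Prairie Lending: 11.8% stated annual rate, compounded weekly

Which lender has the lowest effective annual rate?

Pioneer Finance

Pioneer Finance: (1 + 0.119/2)^2 − 1 = 12.254%
Beacon Trust: (1 + 0.124/365)^365 − 1 = 13.199%
Prairie Lending: (1 + 0.118/52)^52 − 1 = 12.509%
The lowest effective annual rate is Pioneer Finance at 12.254%.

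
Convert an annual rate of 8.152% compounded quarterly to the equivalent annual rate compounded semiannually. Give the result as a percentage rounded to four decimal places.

EAR = (1 + 0.08152/4)^4 − 1 = 0.084046.
Solve (1 + r/2)^2 = 1.084046: r/2 = 1.084046^(1/2) − 1 = 0.041175, so r = 0.082351 = 8.2351%.

8.2351%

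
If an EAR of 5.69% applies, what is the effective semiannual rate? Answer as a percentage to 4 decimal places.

2.8056%

The per-half-year rate i satisfies (1 + i)^2 = 1 + 0.0569.
i = 1.0569^(1/2) − 1 = 0.0280564 = 2.8056%.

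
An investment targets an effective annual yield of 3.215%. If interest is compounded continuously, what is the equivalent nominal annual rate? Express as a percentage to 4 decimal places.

Continuous: nominal r satisfies e^r − 1 = 0.03215.
r = ln(1 + 0.03215) = ln(1.03215) = 0.031644 = 3.1644%.

3.1644%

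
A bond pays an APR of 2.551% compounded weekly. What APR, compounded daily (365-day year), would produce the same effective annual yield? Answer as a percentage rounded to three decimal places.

EAR = (1 + 0.02551/52)^52 − 1 = 0.025832.
Solve (1 + r/365)^365 = 1.025832: r/365 = 1.025832^(1/365) − 1 = 0.000070, so r = 0.025505 = 2.550%.

2.550%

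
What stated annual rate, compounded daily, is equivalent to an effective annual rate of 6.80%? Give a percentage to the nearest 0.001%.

6.579%

(1 + r/365)^365 − 1 = 0.0680, so 1 + r/365 = 1.0680^(1/365).
r/365 = 0.000180, so r = 0.065794 = 6.579%.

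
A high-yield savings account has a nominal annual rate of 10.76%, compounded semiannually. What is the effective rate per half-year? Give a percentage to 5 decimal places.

With a nominal annual rate compounded semiannually, the periodic rate is the nominal rate divided by 2.
i = 0.1076 / 2 = 0.0538000 = 5.38000%.

5.38000%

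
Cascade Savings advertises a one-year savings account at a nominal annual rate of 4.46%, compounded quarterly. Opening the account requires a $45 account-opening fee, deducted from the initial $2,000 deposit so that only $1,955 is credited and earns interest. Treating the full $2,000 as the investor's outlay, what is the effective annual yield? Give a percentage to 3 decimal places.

2.183%

Value after one year: 1,955 × (1 + 0.0446/4)^4 = 1,955 × 1.045351 = $2,043.66.
Effective yield on the $2,000 outlay: 2,043.66 / 2,000 − 1 = 0.021831 = 2.183%.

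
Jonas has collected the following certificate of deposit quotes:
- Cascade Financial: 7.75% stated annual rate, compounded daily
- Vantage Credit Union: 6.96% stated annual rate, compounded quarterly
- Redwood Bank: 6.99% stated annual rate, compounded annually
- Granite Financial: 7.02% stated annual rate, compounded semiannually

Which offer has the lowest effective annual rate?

Redwood Bank

Cascade Financial: (1 + 0.0775/365)^365 − 1 = 8.057%
Vantage Credit Union: (1 + 0.0696/4)^4 − 1 = 7.144%
Redwood Bank: compounded annually, EAR = 6.990%
Granite Financial: (1 + 0.0702/2)^2 − 1 = 7.143%
The lowest effective annual rate is Redwood Bank at 6.990%.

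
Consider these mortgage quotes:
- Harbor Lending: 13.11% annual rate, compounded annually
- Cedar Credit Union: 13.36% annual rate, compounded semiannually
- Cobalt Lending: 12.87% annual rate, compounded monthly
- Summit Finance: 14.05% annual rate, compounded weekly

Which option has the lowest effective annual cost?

Harbor Lending: compounded annually, EAR = 13.110%
Cedar Credit Union: (1 + 0.1336/2)^2 − 1 = 13.806%
Cobalt Lending: (1 + 0.1287/12)^12 − 1 = 13.657%
Summit Finance: (1 + 0.1405/52)^52 − 1 = 15.063%
The lowest effective annual rate is Harbor Lending at 13.110%.

Harbor Lending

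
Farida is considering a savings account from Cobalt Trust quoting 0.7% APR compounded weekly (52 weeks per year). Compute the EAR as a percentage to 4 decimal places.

EAR = (1 + 0.007/52)^52 − 1.
= 1.007024 − 1 = 0.7024%.

0.7024%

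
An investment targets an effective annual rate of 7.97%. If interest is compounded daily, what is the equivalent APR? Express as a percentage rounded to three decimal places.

(1 + r/365)^365 − 1 = 0.0797, so 1 + r/365 = 1.0797^(1/365).
r/365 = 0.000210, so r = 0.076691 = 7.669%.

7.669%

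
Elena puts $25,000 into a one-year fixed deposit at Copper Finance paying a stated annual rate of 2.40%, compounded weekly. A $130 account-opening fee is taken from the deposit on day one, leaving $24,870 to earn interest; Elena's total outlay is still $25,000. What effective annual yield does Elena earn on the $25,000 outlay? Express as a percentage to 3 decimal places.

Value after one year: 24,870 × (1 + 0.0240/52)^52 = 24,870 × 1.024285 = $25,473.96.
Effective yield on the $25,000 outlay: 25,473.96 / 25,000 − 1 = 0.018958 = 1.896%.

1.896%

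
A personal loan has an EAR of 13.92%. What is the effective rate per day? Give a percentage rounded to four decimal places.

0.0357%

The per-day rate i satisfies (1 + i)^365 = 1 + 0.1392.
i = 1.1392^(1/365) − 1 = 0.0003571 = 0.0357%.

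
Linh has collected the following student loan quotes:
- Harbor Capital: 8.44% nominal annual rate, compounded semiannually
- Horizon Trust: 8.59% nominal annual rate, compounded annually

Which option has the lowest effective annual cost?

Harbor Capital: (1 + 0.0844/2)^2 − 1 = 8.618%
Horizon Trust: compounded annually, EAR = 8.590%
The lowest effective annual rate is Horizon Trust at 8.590%.

Horizon Trust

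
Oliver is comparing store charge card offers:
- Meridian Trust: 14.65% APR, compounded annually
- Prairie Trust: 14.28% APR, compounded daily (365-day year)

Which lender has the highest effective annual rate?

Meridian Trust: compounded annually, EAR = 14.650%
Prairie Trust: (1 + 0.1428/365)^365 − 1 = 15.347%
The highest effective annual rate is Prairie Trust at 15.347%.

Prairie Trust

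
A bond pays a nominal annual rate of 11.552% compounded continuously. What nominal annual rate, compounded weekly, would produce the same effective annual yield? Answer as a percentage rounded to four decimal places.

EAR under continuous compounding: e^0.11552 − 1 = 0.122457.
Solve (1 + r/52)^52 = 1.122457: r/52 = 1.122457^(1/52) − 1 = 0.002224, so r = 0.115648 = 11.5648%.

11.5648%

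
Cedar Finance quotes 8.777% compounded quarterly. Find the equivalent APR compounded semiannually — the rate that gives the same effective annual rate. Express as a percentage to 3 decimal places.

8.873%

EAR = (1 + 0.08777/4)^4 − 1 = 0.090701.
Solve (1 + r/2)^2 = 1.090701: r/2 = 1.090701^(1/2) − 1 = 0.044366, so r = 0.088733 = 8.873%.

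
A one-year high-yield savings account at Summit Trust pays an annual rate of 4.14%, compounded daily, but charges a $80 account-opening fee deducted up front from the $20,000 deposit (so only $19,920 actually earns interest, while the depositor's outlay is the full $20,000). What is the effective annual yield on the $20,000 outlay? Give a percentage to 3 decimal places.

Value after one year: 19,920 × (1 + 0.0414/365)^365 = 19,920 × 1.042266 = $20,761.95.
Effective yield on the $20,000 outlay: 20,761.95 / 20,000 − 1 = 0.038097 = 3.810%.

3.810%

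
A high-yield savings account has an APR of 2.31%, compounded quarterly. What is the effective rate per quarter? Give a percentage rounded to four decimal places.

0.5775%

With a nominal annual rate compounded quarterly, the periodic rate is the nominal rate divided by 4.
i = 0.0231 / 4 = 0.0057750 = 0.5775%.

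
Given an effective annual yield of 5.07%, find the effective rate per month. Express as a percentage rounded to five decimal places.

The per-month rate i satisfies (1 + i)^12 = 1 + 0.0507.
i = 1.0507^(1/12) − 1 = 0.0041299 = 0.41299%.

0.41299%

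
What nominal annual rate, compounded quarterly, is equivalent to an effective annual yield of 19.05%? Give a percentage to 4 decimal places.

17.8230%

(1 + r/4)^4 − 1 = 0.1905, so 1 + r/4 = 1.1905^(1/4).
r/4 = 0.044557, so r = 0.178230 = 17.8230%.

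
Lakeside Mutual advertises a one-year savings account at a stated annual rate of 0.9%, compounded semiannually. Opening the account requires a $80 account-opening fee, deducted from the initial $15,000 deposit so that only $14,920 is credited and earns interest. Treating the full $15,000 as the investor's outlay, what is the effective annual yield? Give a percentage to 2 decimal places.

0.36%

Value after one year: 14,920 × (1 + 0.009/2)^2 = 14,920 × 1.009020 = $15,054.58.
Effective yield on the $15,000 outlay: 15,054.58 / 15,000 − 1 = 0.003639 = 0.36%.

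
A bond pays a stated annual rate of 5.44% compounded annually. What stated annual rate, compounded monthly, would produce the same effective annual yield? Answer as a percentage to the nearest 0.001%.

Compounded annually, EAR = nominal = 0.054400.
Solve (1 + r/12)^12 = 1.054400: r/12 = 1.054400^(1/12) − 1 = 0.004424, so r = 0.053089 = 5.309%.

5.309%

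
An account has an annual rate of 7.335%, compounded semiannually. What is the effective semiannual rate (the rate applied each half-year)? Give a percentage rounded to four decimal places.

3.6675%

With a nominal annual rate compounded semiannually, the periodic rate is the nominal rate divided by 2.
i = 0.07335 / 2 = 0.0366750 = 3.6675%.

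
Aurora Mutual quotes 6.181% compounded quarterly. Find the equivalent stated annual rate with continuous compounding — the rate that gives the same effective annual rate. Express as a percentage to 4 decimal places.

6.1337%

EAR = (1 + 0.06181/4)^4 − 1 = 0.063257.
Equivalent continuous rate: r = ln(1 + 0.063257) = 0.061337 = 6.1337%.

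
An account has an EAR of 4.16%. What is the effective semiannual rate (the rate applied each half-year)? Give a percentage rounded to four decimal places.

The per-half-year rate i satisfies (1 + i)^2 = 1 + 0.0416.
i = 1.0416^(1/2) − 1 = 0.0205881 = 2.0588%.

2.0588%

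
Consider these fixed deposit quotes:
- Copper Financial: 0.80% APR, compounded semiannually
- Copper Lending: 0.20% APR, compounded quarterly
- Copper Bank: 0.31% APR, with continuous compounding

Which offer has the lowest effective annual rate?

Copper Financial: (1 + 0.0080/2)^2 − 1 = 0.802%
Copper Lending: (1 + 0.0020/4)^4 − 1 = 0.200%
Copper Bank: e^0.0031 − 1 = 0.310%
The lowest effective annual rate is Copper Lending at 0.200%.

Copper Lending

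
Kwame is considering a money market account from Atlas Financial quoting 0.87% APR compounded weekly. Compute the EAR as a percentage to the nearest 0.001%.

0.874%

EAR = (1 + 0.0087/52)^52 − 1.
= (1 + 0.000167)^52 − 1 = 1.008737 − 1 = 0.874%.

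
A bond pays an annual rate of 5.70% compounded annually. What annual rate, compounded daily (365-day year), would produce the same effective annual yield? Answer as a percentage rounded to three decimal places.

Compounded annually, EAR = nominal = 0.057000.
Solve (1 + r/365)^365 = 1.057000: r/365 = 1.057000^(1/365) − 1 = 0.000152, so r = 0.055439 = 5.544%.

5.544%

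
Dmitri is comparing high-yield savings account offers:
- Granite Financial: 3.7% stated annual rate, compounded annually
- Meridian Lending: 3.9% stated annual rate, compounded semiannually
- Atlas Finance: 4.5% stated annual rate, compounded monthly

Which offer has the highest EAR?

Atlas Finance

Granite Financial: compounded annually, EAR = 3.700%
Meridian Lending: (1 + 0.039/2)^2 − 1 = 3.938%
Atlas Finance: (1 + 0.045/12)^12 − 1 = 4.594%
The highest effective annual rate is Atlas Finance at 4.594%.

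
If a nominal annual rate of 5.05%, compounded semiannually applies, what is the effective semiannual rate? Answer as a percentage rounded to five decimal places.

2.52500%

With a nominal annual rate compounded semiannually, the periodic rate is the nominal rate divided by 2.
i = 0.0505 / 2 = 0.0252500 = 2.52500%.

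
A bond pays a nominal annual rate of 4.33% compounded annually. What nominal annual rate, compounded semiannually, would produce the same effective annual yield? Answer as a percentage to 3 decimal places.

4.284%

Compounded annually, EAR = nominal = 0.043300.
Solve (1 + r/2)^2 = 1.043300: r/2 = 1.043300^(1/2) − 1 = 0.021421, so r = 0.042841 = 4.284%.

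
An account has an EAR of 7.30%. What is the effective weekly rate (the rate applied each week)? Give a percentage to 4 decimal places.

0.1356%

The per-week rate i satisfies (1 + i)^52 = 1 + 0.0730.
i = 1.0730^(1/52) − 1 = 0.0013559 = 0.1356%.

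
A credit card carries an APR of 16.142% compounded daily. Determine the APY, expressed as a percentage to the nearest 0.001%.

EAR = (1 + 0.16142/365)^365 − 1.
= (1 + 0.000442)^365 − 1 = 1.175137 − 1 = 17.514%.

17.514%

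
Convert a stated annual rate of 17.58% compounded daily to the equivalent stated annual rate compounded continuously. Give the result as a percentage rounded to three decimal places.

EAR = (1 + 0.1758/365)^365 − 1 = 0.192149.
Equivalent continuous rate: r = ln(1 + 0.192149) = 0.175758 = 17.576%.

17.576%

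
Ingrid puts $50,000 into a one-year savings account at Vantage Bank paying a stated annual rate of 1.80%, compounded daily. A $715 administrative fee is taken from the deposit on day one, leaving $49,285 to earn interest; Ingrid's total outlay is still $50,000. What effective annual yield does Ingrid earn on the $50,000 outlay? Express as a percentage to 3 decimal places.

0.360%

Value after one year: 49,285 × (1 + 0.0180/365)^365 = 49,285 × 1.018163 = $50,180.14.
Effective yield on the $50,000 outlay: 50,180.14 / 50,000 − 1 = 0.003603 = 0.360%.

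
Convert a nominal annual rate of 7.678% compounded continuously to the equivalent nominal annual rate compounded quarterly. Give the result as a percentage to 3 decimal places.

EAR under continuous compounding: e^0.07678 − 1 = 0.079804.
Solve (1 + r/4)^4 = 1.079804: r/4 = 1.079804^(1/4) − 1 = 0.019380, so r = 0.077522 = 7.752%.

7.752%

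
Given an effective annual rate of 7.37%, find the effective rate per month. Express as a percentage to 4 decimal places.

The per-month rate i satisfies (1 + i)^12 = 1 + 0.0737.
i = 1.0737^(1/12) − 1 = 0.0059435 = 0.5943%.

0.5943%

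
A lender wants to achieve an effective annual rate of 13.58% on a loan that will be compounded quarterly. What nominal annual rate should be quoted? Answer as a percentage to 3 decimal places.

(1 + r/4)^4 − 1 = 0.1358, so 1 + r/4 = 1.1358^(1/4).
r/4 = 0.032346, so r = 0.129386 = 12.939%.

12.939%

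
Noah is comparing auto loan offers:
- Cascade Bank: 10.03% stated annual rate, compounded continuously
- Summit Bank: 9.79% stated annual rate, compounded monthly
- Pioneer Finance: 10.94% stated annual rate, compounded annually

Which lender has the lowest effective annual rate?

Cascade Bank: e^0.1003 − 1 = 10.550%
Summit Bank: (1 + 0.0979/12)^12 − 1 = 10.241%
Pioneer Finance: compounded annually, EAR = 10.940%
The lowest effective annual rate is Summit Bank at 10.241%.

Summit Bank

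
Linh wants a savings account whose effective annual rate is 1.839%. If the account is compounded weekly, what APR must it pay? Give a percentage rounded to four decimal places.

(1 + r/52)^52 − 1 = 0.01839, so 1 + r/52 = 1.01839^(1/52).
r/52 = 0.000351, so r = 0.018226 = 1.8226%.

1.8226%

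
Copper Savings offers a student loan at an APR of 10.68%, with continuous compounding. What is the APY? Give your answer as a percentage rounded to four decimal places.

With continuous compounding, EAR = e^0.1068 − 1.
e^0.1068 = 1.112712, so EAR = 0.112712 = 11.2712%.

11.2712%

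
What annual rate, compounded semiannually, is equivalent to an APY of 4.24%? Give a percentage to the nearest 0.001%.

4.196%

(1 + r/2)^2 − 1 = 0.0424, so 1 + r/2 = 1.0424^(1/2).
r/2 = 0.020980, so r = 0.041960 = 4.196%.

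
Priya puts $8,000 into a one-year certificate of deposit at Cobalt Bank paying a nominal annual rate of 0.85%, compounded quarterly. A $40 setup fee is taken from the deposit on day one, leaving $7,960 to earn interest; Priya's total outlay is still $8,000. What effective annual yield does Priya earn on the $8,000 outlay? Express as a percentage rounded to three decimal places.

0.348%

Value after one year: 7,960 × (1 + 0.0085/4)^4 = 7,960 × 1.008527 = $8,027.88.
Effective yield on the $8,000 outlay: 8,027.88 / 8,000 − 1 = 0.003484 = 0.348%.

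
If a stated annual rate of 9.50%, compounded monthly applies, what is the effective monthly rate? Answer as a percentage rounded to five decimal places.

0.79167%

With a nominal annual rate compounded monthly, the periodic rate is the nominal rate divided by 12.
i = 0.0950 / 12 = 0.0079167 = 0.79167%.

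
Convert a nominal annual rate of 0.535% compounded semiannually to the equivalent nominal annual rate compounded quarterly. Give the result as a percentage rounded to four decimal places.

0.5346%

EAR = (1 + 0.00535/2)^2 − 1 = 0.005357.
Solve (1 + r/4)^4 = 1.005357: r/4 = 1.005357^(1/4) − 1 = 0.001337, so r = 0.005346 = 0.5346%.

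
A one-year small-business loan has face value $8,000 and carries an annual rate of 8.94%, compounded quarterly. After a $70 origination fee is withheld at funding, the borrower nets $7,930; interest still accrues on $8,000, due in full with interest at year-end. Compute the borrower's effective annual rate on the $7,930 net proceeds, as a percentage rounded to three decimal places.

10.209%

Amount owed after one year: 8,000 × (1 + 0.0894/4)^4 = 8,000 × 1.092442 = $8,739.54.
Effective rate on net proceeds: 8,739.54 / 7,930 − 1 = 0.102085 = 10.209%.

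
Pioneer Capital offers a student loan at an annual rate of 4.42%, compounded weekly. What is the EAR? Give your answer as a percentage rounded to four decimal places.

4.5172%

EAR = (1 + 0.0442/52)^52 − 1.
= (1 + 0.000850)^52 − 1 = 1.045172 − 1 = 4.5172%.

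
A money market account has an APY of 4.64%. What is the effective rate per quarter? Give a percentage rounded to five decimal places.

1.14035%

The per-quarter rate i satisfies (1 + i)^4 = 1 + 0.0464.
i = 1.0464^(1/4) − 1 = 0.0114035 = 1.14035%.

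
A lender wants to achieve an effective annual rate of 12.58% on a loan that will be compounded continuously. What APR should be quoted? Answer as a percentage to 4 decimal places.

11.8494%

Continuous: nominal r satisfies e^r − 1 = 0.1258.
r = ln(1 + 0.1258) = ln(1.1258) = 0.118494 = 11.8494%.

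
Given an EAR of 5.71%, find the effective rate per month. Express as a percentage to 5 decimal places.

0.46382%

The per-month rate i satisfies (1 + i)^12 = 1 + 0.0571.
i = 1.0571^(1/12) − 1 = 0.0046382 = 0.46382%.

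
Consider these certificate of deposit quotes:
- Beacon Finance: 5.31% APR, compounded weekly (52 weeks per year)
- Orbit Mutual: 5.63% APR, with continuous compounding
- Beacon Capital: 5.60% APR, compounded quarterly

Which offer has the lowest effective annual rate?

Beacon Finance: (1 + 0.0531/52)^52 − 1 = 5.451%
Orbit Mutual: e^0.0563 − 1 = 5.792%
Beacon Capital: (1 + 0.0560/4)^4 − 1 = 5.719%
The lowest effective annual rate is Beacon Finance at 5.451%.

Beacon Finance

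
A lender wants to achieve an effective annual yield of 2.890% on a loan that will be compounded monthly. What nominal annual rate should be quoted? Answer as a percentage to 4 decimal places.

(1 + r/12)^12 − 1 = 0.02890, so 1 + r/12 = 1.02890^(1/12).
r/12 = 0.002377, so r = 0.028524 = 2.8524%.

2.8524%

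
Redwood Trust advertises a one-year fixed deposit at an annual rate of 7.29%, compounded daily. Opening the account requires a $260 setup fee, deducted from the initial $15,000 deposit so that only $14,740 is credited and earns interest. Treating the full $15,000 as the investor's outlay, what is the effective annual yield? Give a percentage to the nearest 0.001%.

Value after one year: 14,740 × (1 + 0.0729/365)^365 = 14,740 × 1.075615 = $15,854.57.
Effective yield on the $15,000 outlay: 15,854.57 / 15,000 − 1 = 0.056971 = 5.697%.

5.697%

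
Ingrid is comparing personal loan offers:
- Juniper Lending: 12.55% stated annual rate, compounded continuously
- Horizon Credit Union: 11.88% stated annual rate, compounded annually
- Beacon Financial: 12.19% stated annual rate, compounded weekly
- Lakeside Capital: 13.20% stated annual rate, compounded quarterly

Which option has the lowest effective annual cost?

Juniper Lending: e^0.1255 − 1 = 13.372%
Horizon Credit Union: compounded annually, EAR = 11.880%
Beacon Financial: (1 + 0.1219/52)^52 − 1 = 12.948%
Lakeside Capital: (1 + 0.1320/4)^4 − 1 = 13.868%
The lowest effective annual rate is Horizon Credit Union at 11.880%.

Horizon Credit Union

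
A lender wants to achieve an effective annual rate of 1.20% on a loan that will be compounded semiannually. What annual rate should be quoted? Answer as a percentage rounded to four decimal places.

(1 + r/2)^2 − 1 = 0.0120, so 1 + r/2 = 1.0120^(1/2).
r/2 = 0.005982, so r = 0.011964 = 1.1964%.

1.1964%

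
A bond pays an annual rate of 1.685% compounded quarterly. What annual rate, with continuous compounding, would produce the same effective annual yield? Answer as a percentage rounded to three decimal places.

1.681%

EAR = (1 + 0.01685/4)^4 − 1 = 0.016957.
Equivalent continuous rate: r = ln(1 + 0.016957) = 0.016815 = 1.681%.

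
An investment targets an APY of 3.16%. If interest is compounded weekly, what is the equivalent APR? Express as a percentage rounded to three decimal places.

(1 + r/52)^52 − 1 = 0.0316, so 1 + r/52 = 1.0316^(1/52).
r/52 = 0.000598, so r = 0.031120 = 3.112%.

3.112%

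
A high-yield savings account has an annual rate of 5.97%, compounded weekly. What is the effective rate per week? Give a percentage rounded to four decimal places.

0.1148%

With a nominal annual rate compounded weekly, the periodic rate is the nominal rate divided by 52.
i = 0.0597 / 52 = 0.0011481 = 0.1148%.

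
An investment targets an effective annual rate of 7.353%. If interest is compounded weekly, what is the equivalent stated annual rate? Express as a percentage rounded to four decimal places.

(1 + r/52)^52 − 1 = 0.07353, so 1 + r/52 = 1.07353^(1/52).
r/52 = 0.001365, so r = 0.071001 = 7.1001%.

7.1001%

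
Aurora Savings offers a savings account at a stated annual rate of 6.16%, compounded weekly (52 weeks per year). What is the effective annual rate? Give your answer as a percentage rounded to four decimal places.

EAR = (1 + 0.0616/52)^52 − 1.
= (1 + 0.001185)^52 − 1 = 1.063498 − 1 = 6.3498%.

6.3498%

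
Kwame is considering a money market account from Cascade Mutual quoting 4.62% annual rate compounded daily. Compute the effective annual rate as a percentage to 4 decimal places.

EAR = (1 + 0.0462/365)^365 − 1.
= 1.047281 − 1 = 4.7281%.

4.7281%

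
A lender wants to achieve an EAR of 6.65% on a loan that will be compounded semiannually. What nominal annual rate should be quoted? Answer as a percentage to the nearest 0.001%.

(1 + r/2)^2 − 1 = 0.0665, so 1 + r/2 = 1.0665^(1/2).
r/2 = 0.032715, so r = 0.065430 = 6.543%.

6.543%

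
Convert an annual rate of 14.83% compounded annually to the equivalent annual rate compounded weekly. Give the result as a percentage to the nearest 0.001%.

13.847%

Compounded annually, EAR = nominal = 0.148300.
Solve (1 + r/52)^52 = 1.148300: r/52 = 1.148300^(1/52) − 1 = 0.002663, so r = 0.138467 = 13.847%.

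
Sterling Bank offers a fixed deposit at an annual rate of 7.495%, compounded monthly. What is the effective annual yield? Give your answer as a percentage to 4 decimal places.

7.7579%

EAR = (1 + 0.07495/12)^12 − 1.
= 1.077579 − 1 = 7.7579%.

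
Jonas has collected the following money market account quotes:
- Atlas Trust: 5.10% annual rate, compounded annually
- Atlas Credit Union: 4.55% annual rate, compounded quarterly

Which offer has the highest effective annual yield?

Atlas Trust

Atlas Trust: compounded annually, EAR = 5.100%
Atlas Credit Union: (1 + 0.0455/4)^4 − 1 = 4.628%
The highest effective annual rate is Atlas Trust at 5.100%.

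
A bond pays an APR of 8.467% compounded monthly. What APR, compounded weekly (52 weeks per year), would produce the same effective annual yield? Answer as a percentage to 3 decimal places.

8.444%

EAR = (1 + 0.08467/12)^12 − 1 = 0.088034.
Solve (1 + r/52)^52 = 1.088034: r/52 = 1.088034^(1/52) − 1 = 0.001624, so r = 0.084441 = 8.444%.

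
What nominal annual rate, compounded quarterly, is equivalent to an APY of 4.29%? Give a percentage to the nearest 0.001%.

(1 + r/4)^4 − 1 = 0.0429, so 1 + r/4 = 1.0429^(1/4).
r/4 = 0.010557, so r = 0.042227 = 4.223%.

4.223%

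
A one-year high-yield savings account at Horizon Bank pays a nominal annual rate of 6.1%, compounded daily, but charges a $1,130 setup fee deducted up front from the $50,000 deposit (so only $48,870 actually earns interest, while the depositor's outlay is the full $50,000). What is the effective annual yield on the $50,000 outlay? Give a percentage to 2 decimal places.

Value after one year: 48,870 × (1 + 0.061/365)^365 = 48,870 × 1.062893 = $51,943.61.
Effective yield on the $50,000 outlay: 51,943.61 / 50,000 − 1 = 0.038872 = 3.89%.

3.89%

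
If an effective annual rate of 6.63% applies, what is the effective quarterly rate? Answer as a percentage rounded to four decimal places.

The per-quarter rate i satisfies (1 + i)^4 = 1 + 0.0663.
i = 1.0663^(1/4) − 1 = 0.0161781 = 1.6178%.

1.6178%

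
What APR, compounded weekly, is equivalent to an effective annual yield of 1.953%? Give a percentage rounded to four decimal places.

1.9345%

(1 + r/52)^52 − 1 = 0.01953, so 1 + r/52 = 1.01953^(1/52).
r/52 = 0.000372, so r = 0.019345 = 1.9345%.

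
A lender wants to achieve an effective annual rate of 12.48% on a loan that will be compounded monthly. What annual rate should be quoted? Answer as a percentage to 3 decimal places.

(1 + r/12)^12 − 1 = 0.1248, so 1 + r/12 = 1.1248^(1/12).
r/12 = 0.009849, so r = 0.118183 = 11.818%.

11.818%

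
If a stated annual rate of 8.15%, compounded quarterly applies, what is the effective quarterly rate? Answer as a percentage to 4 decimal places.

2.0375%

With a nominal annual rate compounded quarterly, the periodic rate is the nominal rate divided by 4.
i = 0.0815 / 4 = 0.0203750 = 2.0375%.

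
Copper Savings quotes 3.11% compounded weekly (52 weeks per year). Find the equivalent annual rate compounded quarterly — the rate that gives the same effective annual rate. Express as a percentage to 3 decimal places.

EAR = (1 + 0.0311/52)^52 − 1 = 0.031579.
Solve (1 + r/4)^4 = 1.031579: r/4 = 1.031579^(1/4) − 1 = 0.007803, so r = 0.031212 = 3.121%.

3.121%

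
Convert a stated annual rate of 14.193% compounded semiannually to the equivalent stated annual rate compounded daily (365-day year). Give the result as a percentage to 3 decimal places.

EAR = (1 + 0.14193/2)^2 − 1 = 0.146966.
Solve (1 + r/365)^365 = 1.146966: r/365 = 1.146966^(1/365) − 1 = 0.000376, so r = 0.137146 = 13.715%.

13.715%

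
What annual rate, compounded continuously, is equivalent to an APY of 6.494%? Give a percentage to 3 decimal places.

Continuous: nominal r satisfies e^r − 1 = 0.06494.
r = ln(1 + 0.06494) = ln(1.06494) = 0.062918 = 6.292%.

6.292%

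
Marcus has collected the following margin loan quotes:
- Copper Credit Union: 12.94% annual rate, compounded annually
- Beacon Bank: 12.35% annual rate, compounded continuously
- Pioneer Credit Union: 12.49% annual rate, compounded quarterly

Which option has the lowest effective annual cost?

Copper Credit Union

Copper Credit Union: compounded annually, EAR = 12.940%
Beacon Bank: e^0.1235 − 1 = 13.145%
Pioneer Credit Union: (1 + 0.1249/4)^4 − 1 = 13.087%
The lowest effective annual rate is Copper Credit Union at 12.940%.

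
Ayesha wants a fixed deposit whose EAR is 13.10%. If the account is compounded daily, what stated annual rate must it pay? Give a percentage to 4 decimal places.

(1 + r/365)^365 − 1 = 0.1310, so 1 + r/365 = 1.1310^(1/365).
r/365 = 0.000337, so r = 0.123123 = 12.3123%.

12.3123%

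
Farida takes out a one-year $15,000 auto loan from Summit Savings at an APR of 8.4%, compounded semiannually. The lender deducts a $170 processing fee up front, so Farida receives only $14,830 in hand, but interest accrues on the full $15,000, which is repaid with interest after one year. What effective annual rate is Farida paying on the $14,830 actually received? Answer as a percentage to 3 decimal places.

9.821%

Amount owed after one year: 15,000 × (1 + 0.084/2)^2 = 15,000 × 1.085764 = $16,286.46.
Effective rate on net proceeds: 16,286.46 / 14,830 − 1 = 0.098210 = 9.821%.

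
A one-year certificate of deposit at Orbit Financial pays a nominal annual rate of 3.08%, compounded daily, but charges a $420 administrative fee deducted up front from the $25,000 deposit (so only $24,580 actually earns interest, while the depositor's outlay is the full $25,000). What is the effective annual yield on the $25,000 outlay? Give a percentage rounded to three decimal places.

1.395%

Value after one year: 24,580 × (1 + 0.0308/365)^365 = 24,580 × 1.031278 = $25,348.81.
Effective yield on the $25,000 outlay: 25,348.81 / 25,000 − 1 = 0.013952 = 1.395%.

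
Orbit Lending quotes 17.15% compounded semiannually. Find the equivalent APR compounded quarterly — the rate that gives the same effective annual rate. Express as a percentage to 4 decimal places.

EAR = (1 + 0.1715/2)^2 − 1 = 0.178853.
Solve (1 + r/4)^4 = 1.178853: r/4 = 1.178853^(1/4) − 1 = 0.041993, so r = 0.167973 = 16.7973%.

16.7973%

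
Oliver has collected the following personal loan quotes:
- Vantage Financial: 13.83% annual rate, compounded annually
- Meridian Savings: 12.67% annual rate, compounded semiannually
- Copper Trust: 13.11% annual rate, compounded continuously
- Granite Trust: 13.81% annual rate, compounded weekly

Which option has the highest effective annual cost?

Vantage Financial: compounded annually, EAR = 13.830%
Meridian Savings: (1 + 0.1267/2)^2 − 1 = 13.071%
Copper Trust: e^0.1311 − 1 = 14.008%
Granite Trust: (1 + 0.1381/52)^52 − 1 = 14.788%
The highest effective annual rate is Granite Trust at 14.788%.

Granite Trust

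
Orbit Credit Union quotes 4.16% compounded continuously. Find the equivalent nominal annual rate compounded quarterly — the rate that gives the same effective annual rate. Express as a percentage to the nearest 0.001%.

EAR under continuous compounding: e^0.0416 − 1 = 0.042477.
Solve (1 + r/4)^4 = 1.042477: r/4 = 1.042477^(1/4) − 1 = 0.010454, so r = 0.041817 = 4.182%.

4.182%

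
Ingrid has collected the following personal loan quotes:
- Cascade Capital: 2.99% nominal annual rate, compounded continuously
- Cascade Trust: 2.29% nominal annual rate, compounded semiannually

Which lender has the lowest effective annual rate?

Cascade Capital: e^0.0299 − 1 = 3.035%
Cascade Trust: (1 + 0.0229/2)^2 − 1 = 2.303%
The lowest effective annual rate is Cascade Trust at 2.303%.

Cascade Trust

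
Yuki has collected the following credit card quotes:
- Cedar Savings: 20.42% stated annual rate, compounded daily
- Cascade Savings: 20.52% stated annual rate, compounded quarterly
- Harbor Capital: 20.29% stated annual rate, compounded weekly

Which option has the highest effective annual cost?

Cedar Savings

Cedar Savings: (1 + 0.2042/365)^365 − 1 = 22.647%
Cascade Savings: (1 + 0.2052/4)^4 − 1 = 22.154%
Harbor Capital: (1 + 0.2029/52)^52 − 1 = 22.447%
The highest effective annual rate is Cedar Savings at 22.647%.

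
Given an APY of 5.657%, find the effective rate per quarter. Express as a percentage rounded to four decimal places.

The per-quarter rate i satisfies (1 + i)^4 = 1 + 0.05657.
i = 1.05657^(1/4) − 1 = 0.0138520 = 1.3852%.

1.3852%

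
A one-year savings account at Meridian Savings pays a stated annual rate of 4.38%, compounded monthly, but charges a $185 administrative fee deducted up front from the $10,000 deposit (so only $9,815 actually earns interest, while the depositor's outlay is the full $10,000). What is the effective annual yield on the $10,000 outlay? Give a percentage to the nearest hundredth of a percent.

2.54%

Value after one year: 9,815 × (1 + 0.0438/12)^12 = 9,815 × 1.044690 = $10,253.63.
Effective yield on the $10,000 outlay: 10,253.63 / 10,000 − 1 = 0.025363 = 2.54%.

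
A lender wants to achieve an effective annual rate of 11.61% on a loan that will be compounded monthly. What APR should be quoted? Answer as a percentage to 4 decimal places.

(1 + r/12)^12 − 1 = 0.1161, so 1 + r/12 = 1.1161^(1/12).
r/12 = 0.009195, so r = 0.110345 = 11.0345%.

11.0345%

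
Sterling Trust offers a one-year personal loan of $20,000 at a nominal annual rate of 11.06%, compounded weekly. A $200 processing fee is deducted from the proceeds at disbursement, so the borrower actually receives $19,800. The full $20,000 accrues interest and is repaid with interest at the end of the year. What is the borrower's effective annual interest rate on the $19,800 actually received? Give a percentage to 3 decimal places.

Amount owed after one year: 20,000 × (1 + 0.1106/52)^52 = 20,000 × 1.116817 = $22,336.34.
Effective rate on net proceeds: 22,336.34 / 19,800 − 1 = 0.128098 = 12.810%.

12.810%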